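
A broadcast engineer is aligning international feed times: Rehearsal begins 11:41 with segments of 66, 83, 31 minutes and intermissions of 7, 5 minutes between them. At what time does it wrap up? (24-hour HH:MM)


Start: 11:41 = 701 min from midnight
  after task 1 (66 min): 12:47
  after break (7 min): 12:54
  after task 2 (83 min): 14:17
  after break (5 min): 14:22
  after task 3 (31 min): 14:53
Total elapsed: 192 minutes
End time: 14:53

14:53


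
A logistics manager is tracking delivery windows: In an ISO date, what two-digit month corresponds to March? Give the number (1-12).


Calendar month order:
2. February
3. March <--
4. April
March is month number 3

3


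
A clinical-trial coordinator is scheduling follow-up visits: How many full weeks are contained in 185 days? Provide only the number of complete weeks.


Total days: 185
Days per week: 7
Division: 185 / 7 = 26 remainder 3
Complete weeks: 26
Remaining days: 3

26


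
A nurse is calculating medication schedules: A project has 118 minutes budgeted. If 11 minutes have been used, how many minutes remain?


Total budget: 118 minutes
Time used: 11 minutes
Remaining: 118 - 11 = 107 minutes
Percent used: 9.3%
Percent remaining: 90.7%

107


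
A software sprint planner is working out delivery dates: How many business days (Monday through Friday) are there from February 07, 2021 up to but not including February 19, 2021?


Start: 2021-02-07 (Sunday)
End (exclusive): 2021-02-19 (Friday)
Total calendar days: 12
Full weeks: 12 // 7 = 1 -> 5 weekdays
Remaining 5 days starting on Sunday:
  Sun(-), Mon(w), Tue(w), Wed(w), Thu(w) -> 4 weekdays
Total business days: 5 + 4 = 9

9


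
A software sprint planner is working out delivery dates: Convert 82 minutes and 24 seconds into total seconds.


Minutes: 82
Seconds: 24
Convert minutes to seconds: 82 x 60 = 4920
Add remaining seconds: 4920 + 24 = 4944

4944


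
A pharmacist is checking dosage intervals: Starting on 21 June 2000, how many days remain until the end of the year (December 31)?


Start: June 21, 2000
End: December 31, 2000
Days left in June: 9
July: 31
August: 31
September: 30
October: 31
... plus remaining months
Sum of remaining months: 184
Total: 9 + 184 = 193

193


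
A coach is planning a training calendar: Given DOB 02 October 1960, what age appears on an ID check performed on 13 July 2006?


Birth: 1960-10-02
Reference: 2006-07-13
Year difference: 2006 - 1960 = 46
Has birthday (10-02) occurred by 07-13? No
Birthday not yet reached this year -> subtract 1
Age in full years: 45

45


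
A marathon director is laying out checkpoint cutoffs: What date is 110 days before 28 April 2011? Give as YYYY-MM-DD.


Start: 2011-04-28
Subtracting 110 days
Days already passed in April: 28
After going back through April: 82 more days to subtract
March 2011: 31 days, 51 remaining
February 2011: 28 days, 23 remaining
January 2011 has 31 days, need 23
Result: 2011-01-08

2011-01-08


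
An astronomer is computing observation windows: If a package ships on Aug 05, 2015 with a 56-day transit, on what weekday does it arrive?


Start: 2015-08-05 (Wednesday)
Step 1 - find target date: add 56 days
  2015-08-05 + 56 days = 2015-09-30
Step 2 - day of week:
  56 mod 7 = 0
  Wednesday + 0 days -> Wednesday
Result: Wednesday (2015-09-30)

Wednesday


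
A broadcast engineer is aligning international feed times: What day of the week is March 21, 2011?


Date: 2011-03-21
January 1, 2011 is a Saturday
Day of year: 80
Offset from Jan 1: 79 days
79 mod 7 = 2
Result: Monday

Monday


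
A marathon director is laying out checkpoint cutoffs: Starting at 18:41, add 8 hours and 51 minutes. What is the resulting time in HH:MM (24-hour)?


Start time: 18:41
Adding: 8 hours 51 minutes
Minutes: 41 + 51 = 92
Minute overflow: 92 >= 60, so carry 1 hour, minutes = 32
Hours: 18 + 8 + 1 = 27
Hour wraparound: 27 mod 24 = 3
Result: 03:32

03:32


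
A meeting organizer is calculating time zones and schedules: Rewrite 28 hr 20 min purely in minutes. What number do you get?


Hours: 28
Extra minutes: 20
Minutes per hour: 60
Hours to minutes: 28 x 60 = 1680
Total: 1680 + 20 = 1700

1700


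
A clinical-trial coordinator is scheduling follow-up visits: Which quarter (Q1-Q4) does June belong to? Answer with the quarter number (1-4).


Month: June (month 6)
Q1: January-March (months 1-3)
Q2: April-June (months 4-6)
Q3: July-September (months 7-9)
Q4: October-December (months 10-12)
Month 6 falls in Q2

2


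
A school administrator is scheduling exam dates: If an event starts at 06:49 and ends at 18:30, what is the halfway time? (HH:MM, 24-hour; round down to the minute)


Start time: 06:49 = 409 minutes from midnight
End time: 18:30 = 1110 minutes from midnight
Sum: 409 + 1110 = 1519
Midpoint: 1519 / 2 = 759 minutes
Convert: 759 / 60 = 12 hours, 39 minutes
Result: 12:39

12:39


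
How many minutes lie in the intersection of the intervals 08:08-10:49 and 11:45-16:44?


Interval A: [488, 649] minutes from midnight
Interval B: [705, 1004] minutes from midnight
Overlap start = max(488, 705) = 705
Overlap end = min(649, 1004) = 649
End <= start, so the intervals do not overlap: 0 minutes

0


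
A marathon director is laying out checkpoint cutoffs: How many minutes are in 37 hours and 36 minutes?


Hours: 37
Minutes: 36
Convert hours to minutes: 37 x 60 = 2220
Add remaining minutes: 2220 + 36 = 2256

2256


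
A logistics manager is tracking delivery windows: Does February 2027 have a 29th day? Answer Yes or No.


Year: 2027
Divisible by 4? 2027 / 4 = 506.75 -> No
Not divisible by 4, so NOT a leap year

No


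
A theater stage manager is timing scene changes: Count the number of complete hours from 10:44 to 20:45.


Start: 10:44
End: 20:45
Hour difference: 20 - 10 = 10 hours
Minute difference: 45 - 44 = 1 minutes
Total minutes: 601
Complete hours: 601 / 60 = 10 (remainder 1)

10


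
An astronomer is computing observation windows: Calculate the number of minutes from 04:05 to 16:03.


Start time: 04:05 = 245 minutes from midnight
End time: 16:03 = 963 minutes from midnight
Difference: 963 - 245 = 718 minutes
That is 11 hours and 58 minutes

718


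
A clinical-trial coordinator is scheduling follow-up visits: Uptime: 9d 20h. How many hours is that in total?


Days: 9
Extra hours: 20
Hours per day: 24
Days to hours: 9 x 24 = 216
Total: 216 + 20 = 236

236


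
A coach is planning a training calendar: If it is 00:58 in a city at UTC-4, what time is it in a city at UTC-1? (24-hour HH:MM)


Local time: 00:58 at UTC-4 (offset -4h)
Target zone: UTC-1 (offset -1h)
Difference: -1 - (-4) = 3 hours
Calculation: 0 + (3) = 3
Result: 03:58

03:58


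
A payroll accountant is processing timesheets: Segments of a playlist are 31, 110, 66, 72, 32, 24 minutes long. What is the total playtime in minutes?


Durations: 31, 110, 66, 72, 32, 24
Running sum: 31
+ 110 = 141
+ 66 = 207
+ 72 = 279
+ 32 = 311
+ 24 = 335
Total duration: 335 minutes
That is 5 hours and 35 minutes

335


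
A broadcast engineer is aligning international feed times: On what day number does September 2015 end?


Month: September
Year: 2015
September is a 30-day month
Total: 30 days

30


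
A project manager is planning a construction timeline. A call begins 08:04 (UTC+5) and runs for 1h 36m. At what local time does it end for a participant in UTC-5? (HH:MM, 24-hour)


Start: 08:04 in UTC+5
Step 1 - add duration:
  minutes: 4 + 36 = 40
  hours: 8 + 1 + 0 = 9
  end in UTC+5: 09:40
Step 2 - convert UTC+5 -> UTC-5:
  offset difference: -5 - (5) = -10 hours
  9 + (-10) = -1 -> mod 24 = 23
Result: 23:40 in UTC-5

23:40


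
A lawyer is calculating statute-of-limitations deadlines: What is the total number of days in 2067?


Year: 2067
Check leap year rules:
Divisible by 4? No
2067 is not a leap year
Days: 365

365


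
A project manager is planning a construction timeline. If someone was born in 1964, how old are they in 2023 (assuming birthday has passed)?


Birth year: 1964
Current year: 2023
Age = current year - birth year
Age = 2023 - 1964 = 59

59


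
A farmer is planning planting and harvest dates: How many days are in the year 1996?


Year: 1996
Check leap year rules:
Divisible by 4? Yes
Divisible by 100? No
1996 is a leap year
Days: 366

366


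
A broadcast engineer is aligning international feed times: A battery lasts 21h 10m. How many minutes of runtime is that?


Hours: 21
Extra minutes: 10
Minutes per hour: 60
Hours to minutes: 21 x 60 = 1260
Total: 1260 + 10 = 1270

1270


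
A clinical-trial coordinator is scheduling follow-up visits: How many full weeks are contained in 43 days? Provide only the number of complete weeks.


Total days: 43
Days per week: 7
Division: 43 / 7 = 6 remainder 1
Complete weeks: 6
Remaining days: 1

6


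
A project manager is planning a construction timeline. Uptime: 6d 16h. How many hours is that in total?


Days: 6
Extra hours: 16
Hours per day: 24
Days to hours: 6 x 24 = 144
Total: 144 + 16 = 160

160


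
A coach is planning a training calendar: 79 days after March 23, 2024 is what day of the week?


Start: 2024-03-23 (Saturday)
Step 1 - find target date: add 79 days
  2024-03-23 + 79 days = 2024-06-10
Step 2 - day of week:
  79 mod 7 = 2
  Saturday + 2 days -> Monday
Result: Monday (2024-06-10)

Monday


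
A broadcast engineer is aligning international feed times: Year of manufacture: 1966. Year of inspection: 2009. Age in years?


Birth year: 1966
Current year: 2009
Age = current year - birth year
Age = 2009 - 1966 = 43

43


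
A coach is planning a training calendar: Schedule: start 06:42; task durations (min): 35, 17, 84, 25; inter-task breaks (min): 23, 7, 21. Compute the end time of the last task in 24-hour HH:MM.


Start: 06:42 = 402 min from midnight
  after task 1 (35 min): 07:17
  after break (23 min): 07:40
  after task 2 (17 min): 07:57
  after break (7 min): 08:04
  after task 3 (84 min): 09:28
  after break (21 min): 09:49
  after task 4 (25 min): 10:14
Total elapsed: 212 minutes
End time: 10:14

10:14


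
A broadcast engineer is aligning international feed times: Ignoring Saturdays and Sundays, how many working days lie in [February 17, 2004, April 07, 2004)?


Start: 2004-02-17 (Tuesday)
End (exclusive): 2004-04-07 (Wednesday)
Total calendar days: 50
Full weeks: 50 // 7 = 7 -> 35 weekdays
Remaining 1 days starting on Tuesday:
  Tue(w) -> 1 weekdays
Total business days: 35 + 1 = 36

36


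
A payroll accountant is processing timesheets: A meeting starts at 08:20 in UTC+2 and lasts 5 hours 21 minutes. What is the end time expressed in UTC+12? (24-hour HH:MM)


Start: 08:20 in UTC+2
Step 1 - add duration:
  minutes: 20 + 21 = 41
  hours: 8 + 5 + 0 = 13
  end in UTC+2: 13:41
Step 2 - convert UTC+2 -> UTC+12:
  offset difference: 12 - (2) = 10 hours
  13 + (10) = 23 -> mod 24 = 23
Result: 23:41 in UTC+12

23:41


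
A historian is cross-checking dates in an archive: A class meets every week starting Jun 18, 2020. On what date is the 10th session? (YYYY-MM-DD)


First occurrence: 2020-06-18 (occurrence 1)
Each occurrence is 7 days after the previous.
Occurrence 10 is 9 weeks after the first.
9 weeks = 63 days
2020-06-18 + 63 days = 2020-08-20

2020-08-20


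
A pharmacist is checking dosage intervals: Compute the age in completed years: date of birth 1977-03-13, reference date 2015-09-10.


Birth: 1977-03-13
Reference: 2015-09-10
Year difference: 2015 - 1977 = 38
Has birthday (03-13) occurred by 09-10? Yes
Age in full years: 38

38


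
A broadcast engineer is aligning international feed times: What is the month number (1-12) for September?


Calendar month order:
8. August
9. September <--
10. October
September is month number 9

9


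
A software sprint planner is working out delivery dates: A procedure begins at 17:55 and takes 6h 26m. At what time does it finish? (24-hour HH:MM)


Start time: 17:55
Adding: 6 hours 26 minutes
Minutes: 55 + 26 = 81
Minute overflow: 81 >= 60, so carry 1 hour, minutes = 21
Hours: 17 + 6 + 1 = 24
Hour wraparound: 24 mod 24 = 0
Result: 00:21

00:21


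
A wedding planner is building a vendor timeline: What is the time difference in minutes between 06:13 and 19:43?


Start time: 06:13 = 373 minutes from midnight
End time: 19:43 = 1183 minutes from midnight
Difference: 1183 - 373 = 810 minutes
That is 13 hours and 30 minutes

810


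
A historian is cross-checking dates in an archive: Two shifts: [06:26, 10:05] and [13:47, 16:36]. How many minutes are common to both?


Interval A: [386, 605] minutes from midnight
Interval B: [827, 996] minutes from midnight
Overlap start = max(386, 827) = 827
Overlap end = min(605, 996) = 605
End <= start, so the intervals do not overlap: 0 minutes

0


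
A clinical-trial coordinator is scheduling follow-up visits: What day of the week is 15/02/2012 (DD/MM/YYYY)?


Date: 2012-02-15
January 1, 2012 is a Sunday
Day of year: 46
Offset from Jan 1: 45 days
45 mod 7 = 3
Result: Wednesday

Wednesday


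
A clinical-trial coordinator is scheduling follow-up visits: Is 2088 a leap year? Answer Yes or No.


Year: 2088
Divisible by 4? 2088 / 4 = 522.0 -> Yes
Divisible by 100? 2088 / 100 = 20.88 -> No
Divisible by 4 but not 100, so it IS a leap year

Yes


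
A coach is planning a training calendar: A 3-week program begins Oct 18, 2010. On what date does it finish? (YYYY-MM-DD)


Start: 2010-10-18
Weeks to add: 3
Convert to days: 3 x 7 = 21 days
Add 21 days to 2010-10-18
Result: 2010-11-08

2010-11-08


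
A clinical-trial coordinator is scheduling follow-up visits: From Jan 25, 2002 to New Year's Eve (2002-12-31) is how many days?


Start: January 25, 2002
End: December 31, 2002
Days left in January: 6
February: 28
March: 31
April: 30
May: 31
... plus remaining months
Sum of remaining months: 334
Total: 6 + 334 = 340

340


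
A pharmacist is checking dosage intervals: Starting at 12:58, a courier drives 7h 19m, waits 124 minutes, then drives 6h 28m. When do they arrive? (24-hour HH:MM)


Depart: 12:58
Leg 1: +439 min -> 20:17
Layover: +124 min -> 22:21
Leg 2: +388 min -> 04:49
Total travel: 951 minutes = 15h 51m
Arrival: 04:49

04:49


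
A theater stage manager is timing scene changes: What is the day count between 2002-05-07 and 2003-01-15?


Start date: 2002-05-07
End date: 2003-01-15
May 2002: +25 days
Jun 2002: +30 days
Jul 2002: +31 days
... (6 more months)
Total: 253 days

253


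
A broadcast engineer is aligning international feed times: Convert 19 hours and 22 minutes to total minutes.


Hours: 19
Minutes: 22
Convert hours to minutes: 19 x 60 = 1140
Add remaining minutes: 1140 + 22 = 1162

1162


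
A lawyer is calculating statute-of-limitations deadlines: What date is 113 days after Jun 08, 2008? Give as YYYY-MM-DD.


Start: 2008-06-08
Adding 113 days
Days remaining in June: 22
After June: 91 days still to add
July 2008: 31 days, 60 remaining
August 2008: 31 days, 29 remaining
September 2008 has 30 days, need 29
Result: 2008-09-29

2008-09-29


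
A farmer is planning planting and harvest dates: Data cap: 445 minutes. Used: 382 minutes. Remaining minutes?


Total budget: 445 minutes
Time used: 382 minutes
Remaining: 445 - 382 = 63 minutes
Percent used: 85.8%
Percent remaining: 14.2%

63


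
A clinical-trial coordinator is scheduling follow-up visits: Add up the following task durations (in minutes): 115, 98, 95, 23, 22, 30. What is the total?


Durations: 115, 98, 95, 23, 22, 30
Running sum: 115
+ 98 = 213
+ 95 = 308
+ 23 = 331
+ 22 = 353
+ 30 = 383
Total duration: 383 minutes
That is 6 hours and 23 minutes

383


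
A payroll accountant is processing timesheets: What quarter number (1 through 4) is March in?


Month: March (month 3)
Q1: January-March (months 1-3)
Q2: April-June (months 4-6)
Q3: July-September (months 7-9)
Q4: October-December (months 10-12)
Month 3 falls in Q1

1


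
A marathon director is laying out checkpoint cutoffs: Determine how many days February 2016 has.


Month: February
Year: 2016
2016 is a leap year
February has 29 days
Total: 29 days

29


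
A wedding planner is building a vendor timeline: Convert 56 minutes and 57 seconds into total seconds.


Minutes: 56
Seconds: 57
Convert minutes to seconds: 56 x 60 = 3360
Add remaining seconds: 3360 + 57 = 3417

3417


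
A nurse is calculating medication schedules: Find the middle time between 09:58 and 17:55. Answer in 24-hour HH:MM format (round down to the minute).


Start time: 09:58 = 598 minutes from midnight
End time: 17:55 = 1075 minutes from midnight
Sum: 598 + 1075 = 1673
Midpoint: 1673 / 2 = 836 minutes
Convert: 836 / 60 = 13 hours, 56 minutes
Result: 13:56

13:56


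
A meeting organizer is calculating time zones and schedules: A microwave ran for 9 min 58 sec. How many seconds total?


Minutes: 9
Extra seconds: 58
Seconds per minute: 60
Minutes to seconds: 9 x 60 = 540
Total: 540 + 58 = 598

598


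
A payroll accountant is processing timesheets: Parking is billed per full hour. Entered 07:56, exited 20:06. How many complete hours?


Start: 07:56
End: 20:06
Hour difference: 20 - 7 = 13 hours
Minute difference: 6 - 56 = -50 minutes
Total minutes: 730
Complete hours: 730 / 60 = 12 (remainder 10)

12


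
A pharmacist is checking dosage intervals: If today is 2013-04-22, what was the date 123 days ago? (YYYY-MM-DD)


Start: 2013-04-22
Subtracting 123 days
Days already passed in April: 22
After going back through April: 101 more days to subtract
March 2013: 31 days, 70 remaining
February 2013: 28 days, 42 remaining
January 2013: 31 days, 11 remaining
December 2012 has 31 days, need 11
Result: 2012-12-20

2012-12-20


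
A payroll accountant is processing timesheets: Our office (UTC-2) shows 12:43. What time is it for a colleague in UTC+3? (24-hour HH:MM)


Local time: 12:43 at UTC-2 (offset -2h)
Target zone: UTC+3 (offset 3h)
Difference: 3 - (-2) = 5 hours
Calculation: 12 + (5) = 17
Result: 17:43

17:43


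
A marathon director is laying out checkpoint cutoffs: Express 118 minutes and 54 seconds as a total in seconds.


Minutes: 118
Seconds: 54
Convert minutes to seconds: 118 x 60 = 7080
Add remaining seconds: 7080 + 54 = 7134

7134


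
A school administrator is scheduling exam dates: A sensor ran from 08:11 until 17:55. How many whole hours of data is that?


Start: 08:11
End: 17:55
Hour difference: 17 - 8 = 9 hours
Minute difference: 55 - 11 = 44 minutes
Total minutes: 584
Complete hours: 584 / 60 = 9 (remainder 44)

9


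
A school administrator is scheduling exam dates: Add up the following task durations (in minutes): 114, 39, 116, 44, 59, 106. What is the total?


Durations: 114, 39, 116, 44, 59, 106
Running sum: 114
+ 39 = 153
+ 116 = 269
+ 44 = 313
+ 59 = 372
+ 106 = 478
Total duration: 478 minutes
That is 7 hours and 58 minutes

478


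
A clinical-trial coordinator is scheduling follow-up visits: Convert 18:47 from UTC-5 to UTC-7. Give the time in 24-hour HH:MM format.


Local time: 18:47 at UTC-5 (offset -5h)
Target zone: UTC-7 (offset -7h)
Difference: -7 - (-5) = -2 hours
Calculation: 18 + (-2) = 16
Result: 16:47

16:47


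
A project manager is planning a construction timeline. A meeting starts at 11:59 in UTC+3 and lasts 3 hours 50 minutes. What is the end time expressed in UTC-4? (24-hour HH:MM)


Start: 11:59 in UTC+3
Step 1 - add duration:
  minutes: 59 + 50 = 109 (carry 1h)
  hours: 11 + 3 + 1 = 15
  end in UTC+3: 15:49
Step 2 - convert UTC+3 -> UTC-4:
  offset difference: -4 - (3) = -7 hours
  15 + (-7) = 8 -> mod 24 = 8
Result: 08:49 in UTC-4

08:49


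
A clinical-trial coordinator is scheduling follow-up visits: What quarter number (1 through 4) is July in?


Month: July (month 7)
Q1: January-March (months 1-3)
Q2: April-June (months 4-6)
Q3: July-September (months 7-9)
Q4: October-December (months 10-12)
Month 7 falls in Q3

3


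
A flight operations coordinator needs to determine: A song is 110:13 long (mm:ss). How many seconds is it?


Minutes: 110
Extra seconds: 13
Seconds per minute: 60
Minutes to seconds: 110 x 60 = 6600
Total: 6600 + 13 = 6613

6613


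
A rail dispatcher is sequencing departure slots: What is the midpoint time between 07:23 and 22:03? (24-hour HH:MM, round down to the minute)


Start time: 07:23 = 443 minutes from midnight
End time: 22:03 = 1323 minutes from midnight
Sum: 443 + 1323 = 1766
Midpoint: 1766 / 2 = 883 minutes
Convert: 883 / 60 = 14 hours, 43 minutes
Result: 14:43

14:43


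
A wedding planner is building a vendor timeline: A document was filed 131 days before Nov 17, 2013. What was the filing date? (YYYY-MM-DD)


Start: 2013-11-17
Subtracting 131 days
Days already passed in November: 17
After going back through November: 114 more days to subtract
October 2013: 31 days, 83 remaining
September 2013: 30 days, 53 remaining
August 2013: 31 days, 22 remaining
July 2013 has 31 days, need 22
Result: 2013-07-09

2013-07-09


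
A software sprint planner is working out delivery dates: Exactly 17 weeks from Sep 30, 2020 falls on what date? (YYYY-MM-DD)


Start: 2020-09-30
Weeks to add: 17
Convert to days: 17 x 7 = 119 days
Add 119 days to 2020-09-30
Result: 2021-01-27

2021-01-27


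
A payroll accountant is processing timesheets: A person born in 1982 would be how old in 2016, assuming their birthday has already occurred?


Birth year: 1982
Current year: 2016
Age = current year - birth year
Age = 2016 - 1982 = 34

34


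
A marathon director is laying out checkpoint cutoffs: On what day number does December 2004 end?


Month: December
Year: 2004
December is a 31-day month
Total: 31 days

31


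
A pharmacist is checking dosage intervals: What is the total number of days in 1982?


Year: 1982
Check leap year rules:
Divisible by 4? No
1982 is not a leap year
Days: 365

365


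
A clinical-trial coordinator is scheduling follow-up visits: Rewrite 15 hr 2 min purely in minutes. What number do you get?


Hours: 15
Extra minutes: 2
Minutes per hour: 60
Hours to minutes: 15 x 60 = 900
Total: 900 + 2 = 902

902


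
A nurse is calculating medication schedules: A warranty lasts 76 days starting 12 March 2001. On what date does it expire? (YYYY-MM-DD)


Start: 2001-03-12
Adding 76 days
Days remaining in March: 19
After March: 57 days still to add
April 2001: 30 days, 27 remaining
May 2001 has 31 days, need 27
Result: 2001-05-27

2001-05-27


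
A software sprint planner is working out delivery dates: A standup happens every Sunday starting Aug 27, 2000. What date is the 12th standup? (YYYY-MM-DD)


First occurrence: 2000-08-27 (occurrence 1)
Each occurrence is 7 days after the previous.
Occurrence 12 is 11 weeks after the first.
11 weeks = 77 days
2000-08-27 + 77 days = 2000-11-12

2000-11-12


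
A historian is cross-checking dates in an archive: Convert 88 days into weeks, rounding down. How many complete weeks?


Total days: 88
Days per week: 7
Division: 88 / 7 = 12 remainder 4
Complete weeks: 12
Remaining days: 4

12


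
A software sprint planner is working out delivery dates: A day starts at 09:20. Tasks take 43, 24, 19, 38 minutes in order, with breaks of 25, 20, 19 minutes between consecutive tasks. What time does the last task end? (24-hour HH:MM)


Start: 09:20 = 560 min from midnight
  after task 1 (43 min): 10:03
  after break (25 min): 10:28
  after task 2 (24 min): 10:52
  after break (20 min): 11:12
  after task 3 (19 min): 11:31
  after break (19 min): 11:50
  after task 4 (38 min): 12:28
Total elapsed: 188 minutes
End time: 12:28

12:28


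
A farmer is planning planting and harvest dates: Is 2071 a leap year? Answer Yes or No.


Year: 2071
Divisible by 4? 2071 / 4 = 517.75 -> No
Not divisible by 4, so NOT a leap year

No


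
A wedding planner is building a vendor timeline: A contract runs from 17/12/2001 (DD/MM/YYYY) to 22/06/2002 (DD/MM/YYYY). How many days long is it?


Start date: 2001-12-17
End date: 2002-06-22
Dec 2001: +15 days
Jan 2002: +31 days
Feb 2002: +28 days
... (4 more months)
Total: 187 days

187


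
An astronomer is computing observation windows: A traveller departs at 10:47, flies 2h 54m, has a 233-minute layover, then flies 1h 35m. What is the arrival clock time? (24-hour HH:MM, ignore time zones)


Depart: 10:47
Leg 1: +174 min -> 13:41
Layover: +233 min -> 17:34
Leg 2: +95 min -> 19:09
Total travel: 502 minutes = 8h 22m
Arrival: 19:09

19:09


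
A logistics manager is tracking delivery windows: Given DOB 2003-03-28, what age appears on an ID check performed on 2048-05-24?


Birth: 2003-03-28
Reference: 2048-05-24
Year difference: 2048 - 2003 = 45
Has birthday (03-28) occurred by 05-24? Yes
Age in full years: 45

45


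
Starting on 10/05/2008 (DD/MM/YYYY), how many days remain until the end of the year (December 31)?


Start: May 10, 2008
End: December 31, 2008
Days left in May: 21
June: 30
July: 31
August: 31
September: 30
... plus remaining months
Sum of remaining months: 214
Total: 21 + 214 = 235

235


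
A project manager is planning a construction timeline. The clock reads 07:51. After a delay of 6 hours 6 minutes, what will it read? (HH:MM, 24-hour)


Start time: 07:51
Adding: 6 hours 6 minutes
Minutes: 51 + 6 = 57
Hours: 7 + 6 + 0 = 13
Result: 13:57

13:57


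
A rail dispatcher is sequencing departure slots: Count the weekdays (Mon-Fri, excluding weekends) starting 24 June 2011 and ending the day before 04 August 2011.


Start: 2011-06-24 (Friday)
End (exclusive): 2011-08-04 (Thursday)
Total calendar days: 41
Full weeks: 41 // 7 = 5 -> 25 weekdays
Remaining 6 days starting on Friday:
  Fri(w), Sat(-), Sun(-), Mon(w), Tue(w), Wed(w) -> 4 weekdays
Total business days: 25 + 4 = 29

29


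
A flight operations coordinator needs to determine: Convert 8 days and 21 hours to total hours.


Days: 8
Extra hours: 21
Hours per day: 24
Days to hours: 8 x 24 = 192
Total: 192 + 21 = 213

213


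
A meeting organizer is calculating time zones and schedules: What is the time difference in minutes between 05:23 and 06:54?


Start time: 05:23 = 323 minutes from midnight
End time: 06:54 = 414 minutes from midnight
Difference: 414 - 323 = 91 minutes
That is 1 hours and 31 minutes

91


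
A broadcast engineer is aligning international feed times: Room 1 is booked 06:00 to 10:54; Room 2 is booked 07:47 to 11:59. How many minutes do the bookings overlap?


Interval A: [360, 654] minutes from midnight
Interval B: [467, 719] minutes from midnight
Overlap start = max(360, 467) = 467
Overlap end = min(654, 719) = 654
Overlap = 654 - 467 = 187 minutes

187


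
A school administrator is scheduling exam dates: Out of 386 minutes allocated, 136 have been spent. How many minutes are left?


Total budget: 386 minutes
Time used: 136 minutes
Remaining: 386 - 136 = 250 minutes
Percent used: 35.2%
Percent remaining: 64.8%

250


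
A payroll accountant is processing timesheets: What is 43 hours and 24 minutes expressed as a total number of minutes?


Hours: 43
Minutes: 24
Convert hours to minutes: 43 x 60 = 2580
Add remaining minutes: 2580 + 24 = 2604

2604


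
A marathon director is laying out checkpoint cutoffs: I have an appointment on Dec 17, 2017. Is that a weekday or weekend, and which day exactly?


Date: 2017-12-17
January 1, 2017 is a Sunday
Day of year: 351
Offset from Jan 1: 350 days
350 mod 7 = 0
Result: Sunday

Sunday


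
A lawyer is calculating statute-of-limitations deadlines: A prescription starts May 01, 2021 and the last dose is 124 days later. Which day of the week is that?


Start: 2021-05-01 (Saturday)
Step 1 - find target date: add 124 days
  2021-05-01 + 124 days = 2021-09-02
Step 2 - day of week:
  124 mod 7 = 5
  Saturday + 5 days -> Thursday
Result: Thursday (2021-09-02)

Thursday


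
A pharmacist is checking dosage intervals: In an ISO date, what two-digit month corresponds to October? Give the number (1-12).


Calendar month order:
9. September
10. October <--
11. November
October is month number 10

10


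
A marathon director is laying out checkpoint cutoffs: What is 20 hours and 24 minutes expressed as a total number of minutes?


Hours: 20
Minutes: 24
Convert hours to minutes: 20 x 60 = 1200
Add remaining minutes: 1200 + 24 = 1224

1224


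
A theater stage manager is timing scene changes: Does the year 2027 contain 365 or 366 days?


Year: 2027
Check leap year rules:
Divisible by 4? No
2027 is not a leap year
Days: 365

365


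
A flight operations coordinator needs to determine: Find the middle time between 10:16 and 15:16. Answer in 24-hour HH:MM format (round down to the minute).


Start time: 10:16 = 616 minutes from midnight
End time: 15:16 = 916 minutes from midnight
Sum: 616 + 916 = 1532
Midpoint: 1532 / 2 = 766 minutes
Convert: 766 / 60 = 12 hours, 46 minutes
Result: 12:46

12:46


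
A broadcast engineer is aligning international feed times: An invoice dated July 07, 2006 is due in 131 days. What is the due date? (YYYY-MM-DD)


Start: 2006-07-07
Adding 131 days
Days remaining in July: 24
After July: 107 days still to add
August 2006: 31 days, 76 remaining
September 2006: 30 days, 46 remaining
October 2006: 31 days, 15 remaining
November 2006 has 30 days, need 15
Result: 2006-11-15

2006-11-15


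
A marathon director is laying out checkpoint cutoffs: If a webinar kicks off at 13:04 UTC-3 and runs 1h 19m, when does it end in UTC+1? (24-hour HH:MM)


Start: 13:04 in UTC-3
Step 1 - add duration:
  minutes: 4 + 19 = 23
  hours: 13 + 1 + 0 = 14
  end in UTC-3: 14:23
Step 2 - convert UTC-3 -> UTC+1:
  offset difference: 1 - (-3) = 4 hours
  14 + (4) = 18 -> mod 24 = 18
Result: 18:23 in UTC+1

18:23


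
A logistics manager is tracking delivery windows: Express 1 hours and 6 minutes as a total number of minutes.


Hours: 1
Extra minutes: 6
Minutes per hour: 60
Hours to minutes: 1 x 60 = 60
Total: 60 + 6 = 66

66


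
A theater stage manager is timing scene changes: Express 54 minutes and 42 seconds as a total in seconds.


Minutes: 54
Seconds: 42
Convert minutes to seconds: 54 x 60 = 3240
Add remaining seconds: 3240 + 42 = 3282

3282


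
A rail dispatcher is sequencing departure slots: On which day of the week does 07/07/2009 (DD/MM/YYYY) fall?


Date: 2009-07-07
January 1, 2009 is a Thursday
Day of year: 188
Offset from Jan 1: 187 days
187 mod 7 = 5
Result: Tuesday

Tuesday


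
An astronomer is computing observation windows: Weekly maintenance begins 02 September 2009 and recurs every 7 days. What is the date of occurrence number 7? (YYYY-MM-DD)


First occurrence: 2009-09-02 (occurrence 1)
Each occurrence is 7 days after the previous.
Occurrence 7 is 6 weeks after the first.
6 weeks = 42 days
2009-09-02 + 42 days = 2009-10-14

2009-10-14


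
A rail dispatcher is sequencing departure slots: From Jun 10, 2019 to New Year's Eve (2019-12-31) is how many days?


Start: June 10, 2019
End: December 31, 2019
Days left in June: 20
July: 31
August: 31
September: 30
October: 31
... plus remaining months
Sum of remaining months: 184
Total: 20 + 184 = 204

204


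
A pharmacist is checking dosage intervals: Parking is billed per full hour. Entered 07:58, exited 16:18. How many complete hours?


Start: 07:58
End: 16:18
Hour difference: 16 - 7 = 9 hours
Minute difference: 18 - 58 = -40 minutes
Total minutes: 500
Complete hours: 500 / 60 = 8 (remainder 20)

8


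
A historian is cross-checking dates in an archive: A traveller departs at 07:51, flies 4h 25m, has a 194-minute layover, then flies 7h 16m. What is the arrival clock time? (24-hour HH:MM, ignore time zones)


Depart: 07:51
Leg 1: +265 min -> 12:16
Layover: +194 min -> 15:30
Leg 2: +436 min -> 22:46
Total travel: 895 minutes = 14h 55m
Arrival: 22:46

22:46


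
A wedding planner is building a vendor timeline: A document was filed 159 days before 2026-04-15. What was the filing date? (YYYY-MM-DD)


Start: 2026-04-15
Subtracting 159 days
Days already passed in April: 15
After going back through April: 144 more days to subtract
March 2026: 31 days, 113 remaining
February 2026: 28 days, 85 remaining
January 2026: 31 days, 54 remaining
December 2025: 31 days, 23 remaining
Result: 2025-11-07

2025-11-07


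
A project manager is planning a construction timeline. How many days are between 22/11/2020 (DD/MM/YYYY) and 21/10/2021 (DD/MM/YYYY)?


Start date: 2020-11-22
End date: 2021-10-21
Nov 2020: +9 days
Dec 2020: +31 days
Jan 2021: +31 days
... (9 more months)
Total: 333 days

333


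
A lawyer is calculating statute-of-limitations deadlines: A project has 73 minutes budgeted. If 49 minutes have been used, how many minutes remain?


Total budget: 73 minutes
Time used: 49 minutes
Remaining: 73 - 49 = 24 minutes
Percent used: 67.1%
Percent remaining: 32.9%

24


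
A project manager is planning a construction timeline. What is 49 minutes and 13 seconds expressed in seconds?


Minutes: 49
Extra seconds: 13
Seconds per minute: 60
Minutes to seconds: 49 x 60 = 2940
Total: 2940 + 13 = 2953

2953


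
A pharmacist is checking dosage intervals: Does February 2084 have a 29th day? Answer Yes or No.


Year: 2084
Divisible by 4? 2084 / 4 = 521.0 -> Yes
Divisible by 100? 2084 / 100 = 20.84 -> No
Divisible by 4 but not 100, so it IS a leap year

Yes


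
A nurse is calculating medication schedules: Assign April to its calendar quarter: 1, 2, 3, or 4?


Month: April (month 4)
Q1: January-March (months 1-3)
Q2: April-June (months 4-6)
Q3: July-September (months 7-9)
Q4: October-December (months 10-12)
Month 4 falls in Q2

2


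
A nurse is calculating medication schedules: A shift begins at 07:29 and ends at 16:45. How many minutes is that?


Start time: 07:29 = 449 minutes from midnight
End time: 16:45 = 1005 minutes from midnight
Difference: 1005 - 449 = 556 minutes
That is 9 hours and 16 minutes

556


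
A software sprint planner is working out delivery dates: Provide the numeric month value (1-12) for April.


Calendar month order:
3. March
4. April <--
5. May
April is month number 4

4


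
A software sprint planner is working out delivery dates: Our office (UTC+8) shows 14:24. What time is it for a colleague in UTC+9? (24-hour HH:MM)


Local time: 14:24 at UTC+8 (offset 8h)
Target zone: UTC+9 (offset 9h)
Difference: 9 - (8) = 1 hours
Calculation: 14 + (1) = 15
Result: 15:24

15:24


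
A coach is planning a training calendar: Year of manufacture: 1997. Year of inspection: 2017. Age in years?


Birth year: 1997
Current year: 2017
Age = current year - birth year
Age = 2017 - 1997 = 20

20


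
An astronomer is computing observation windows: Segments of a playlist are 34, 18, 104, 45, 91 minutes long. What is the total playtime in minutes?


Durations: 34, 18, 104, 45, 91
Running sum: 34
+ 18 = 52
+ 104 = 156
+ 45 = 201
+ 91 = 292
Total duration: 292 minutes
That is 4 hours and 52 minutes

292


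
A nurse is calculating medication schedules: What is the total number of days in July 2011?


Month: July
Year: 2011
July is a 31-day month
Total: 31 days

31


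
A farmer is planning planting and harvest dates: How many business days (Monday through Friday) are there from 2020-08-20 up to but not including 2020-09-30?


Start: 2020-08-20 (Thursday)
End (exclusive): 2020-09-30 (Wednesday)
Total calendar days: 41
Full weeks: 41 // 7 = 5 -> 25 weekdays
Remaining 6 days starting on Thursday:
  Thu(w), Fri(w), Sat(-), Sun(-), Mon(w), Tue(w) -> 4 weekdays
Total business days: 25 + 4 = 29

29


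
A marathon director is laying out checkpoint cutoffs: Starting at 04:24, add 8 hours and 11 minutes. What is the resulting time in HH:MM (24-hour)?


Start time: 04:24
Adding: 8 hours 11 minutes
Minutes: 24 + 11 = 35
Hours: 4 + 8 + 0 = 12
Result: 12:35

12:35


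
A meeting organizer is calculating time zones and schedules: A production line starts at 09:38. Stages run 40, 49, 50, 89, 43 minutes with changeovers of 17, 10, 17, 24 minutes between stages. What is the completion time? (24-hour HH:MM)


Start: 09:38 = 578 min from midnight
  after task 1 (40 min): 10:18
  after break (17 min): 10:35
  after task 2 (49 min): 11:24
  after break (10 min): 11:34
  after task 3 (50 min): 12:24
  after break (17 min): 12:41
  after task 4 (89 min): 14:10
  after break (24 min): 14:34
  after task 5 (43 min): 15:17
Total elapsed: 339 minutes
End time: 15:17

15:17


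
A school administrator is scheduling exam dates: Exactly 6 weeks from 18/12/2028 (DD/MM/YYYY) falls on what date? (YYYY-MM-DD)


Start: 2028-12-18
Weeks to add: 6
Convert to days: 6 x 7 = 42 days
Add 42 days to 2028-12-18
Result: 2029-01-29

2029-01-29


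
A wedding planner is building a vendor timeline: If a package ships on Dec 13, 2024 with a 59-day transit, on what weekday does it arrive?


Start: 2024-12-13 (Friday)
Step 1 - find target date: add 59 days
  2024-12-13 + 59 days = 2025-02-10
Step 2 - day of week:
  59 mod 7 = 3
  Friday + 3 days -> Monday
Result: Monday (2025-02-10)

Monday


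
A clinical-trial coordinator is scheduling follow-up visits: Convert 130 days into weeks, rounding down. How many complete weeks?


Total days: 130
Days per week: 7
Division: 130 / 7 = 18 remainder 4
Complete weeks: 18
Remaining days: 4

18


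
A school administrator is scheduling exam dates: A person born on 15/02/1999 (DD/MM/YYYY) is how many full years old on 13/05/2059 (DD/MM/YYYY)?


Birth: 1999-02-15
Reference: 2059-05-13
Year difference: 2059 - 1999 = 60
Has birthday (02-15) occurred by 05-13? Yes
Age in full years: 60

60


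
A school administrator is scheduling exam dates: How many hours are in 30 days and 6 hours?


Days: 30
Extra hours: 6
Hours per day: 24
Days to hours: 30 x 24 = 720
Total: 720 + 6 = 726

726


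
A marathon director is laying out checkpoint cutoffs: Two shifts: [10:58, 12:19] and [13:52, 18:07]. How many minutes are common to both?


Interval A: [658, 739] minutes from midnight
Interval B: [832, 1087] minutes from midnight
Overlap start = max(658, 832) = 832
Overlap end = min(739, 1087) = 739
End <= start, so the intervals do not overlap: 0 minutes

0


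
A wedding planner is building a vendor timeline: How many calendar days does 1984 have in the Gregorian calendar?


Year: 1984
Check leap year rules:
Divisible by 4? Yes
Divisible by 100? No
1984 is a leap year
Days: 366

366


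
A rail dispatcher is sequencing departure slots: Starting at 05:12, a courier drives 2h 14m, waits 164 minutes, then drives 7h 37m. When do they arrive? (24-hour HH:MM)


Depart: 05:12
Leg 1: +134 min -> 07:26
Layover: +164 min -> 10:10
Leg 2: +457 min -> 17:47
Total travel: 755 minutes = 12h 35m
Arrival: 17:47

17:47


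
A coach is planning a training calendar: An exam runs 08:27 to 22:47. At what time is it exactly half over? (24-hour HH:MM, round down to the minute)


Start time: 08:27 = 507 minutes from midnight
End time: 22:47 = 1367 minutes from midnight
Sum: 507 + 1367 = 1874
Midpoint: 1874 / 2 = 937 minutes
Convert: 937 / 60 = 15 hours, 37 minutes
Result: 15:37

15:37


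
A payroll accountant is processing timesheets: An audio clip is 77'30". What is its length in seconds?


Minutes: 77
Seconds: 30
Convert minutes to seconds: 77 x 60 = 4620
Add remaining seconds: 4620 + 30 = 4650

4650


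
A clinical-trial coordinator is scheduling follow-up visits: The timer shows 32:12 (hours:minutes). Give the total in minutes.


Hours: 32
Minutes: 12
Convert hours to minutes: 32 x 60 = 1920
Add remaining minutes: 1920 + 12 = 1932

1932


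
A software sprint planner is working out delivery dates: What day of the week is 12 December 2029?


Date: 2029-12-12
January 1, 2029 is a Monday
Day of year: 346
Offset from Jan 1: 345 days
345 mod 7 = 2
Result: Wednesday

Wednesday


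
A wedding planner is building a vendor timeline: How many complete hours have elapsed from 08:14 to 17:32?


Start: 08:14
End: 17:32
Hour difference: 17 - 8 = 9 hours
Minute difference: 32 - 14 = 18 minutes
Total minutes: 558
Complete hours: 558 / 60 = 9 (remainder 18)

9
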